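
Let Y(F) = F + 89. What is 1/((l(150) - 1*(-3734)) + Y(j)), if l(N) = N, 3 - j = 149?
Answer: 1/3827 ≈ 0.00026130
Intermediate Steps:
j = -146 (j = 3 - 1*149 = 3 - 149 = -146)
Y(F) = 89 + F
1/((l(150) - 1*(-3734)) + Y(j)) = 1/((150 - 1*(-3734)) + (89 - 146)) = 1/((150 + 3734) - 57) = 1/(3884 - 57) = 1/3827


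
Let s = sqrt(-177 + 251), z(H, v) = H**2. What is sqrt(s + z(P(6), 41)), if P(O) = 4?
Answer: sqrt(16 + sqrt(74)) ≈ 4.9601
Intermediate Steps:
s = sqrt(74) ≈ 8.6023
sqrt(s + z(P(6), 41)) = sqrt(sqrt(74) + 4**2) = sqrt(sqrt(74) + 16) = sqrt(16 + sqrt(74))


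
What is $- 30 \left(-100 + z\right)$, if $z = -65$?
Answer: $4950$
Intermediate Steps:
$- 30 \left(-100 + z\right) = - 30 \left(-100 - 65\right) = \left(-30\right) \left(-165\right) = 4950$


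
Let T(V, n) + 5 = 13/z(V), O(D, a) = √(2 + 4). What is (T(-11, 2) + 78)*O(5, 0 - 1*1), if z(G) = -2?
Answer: 133*√6/2 ≈ 162.89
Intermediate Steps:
O(D, a) = √6
T(V, n) = -23/2 (T(V, n) = -5 + 13/(-2) = -5 + 13*(-½) = -5 - 13/2 = -23/2)
(T(-11, 2) + 78)*O(5, 0 - 1*1) = (-23/2 + 78)*√6 = 133*√6/2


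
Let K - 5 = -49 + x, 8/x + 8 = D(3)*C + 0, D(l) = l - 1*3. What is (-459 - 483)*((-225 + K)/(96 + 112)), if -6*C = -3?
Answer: 63585/52 ≈ 1222.8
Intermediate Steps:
C = ½ (C = -⅙*(-3) = ½ ≈ 0.50000)
D(l) = -3 + l (D(l) = l - 3 = -3 + l)
x = -1 (x = 8/(-8 + ((-3 + 3)*(½) + 0)) = 8/(-8 + (0*(½) + 0)) = 8/(-8 + (0 + 0)) = 8/(-8 + 0) = 8/(-8) = 8*(-⅛) = -1)
K = -45 (K = 5 + (-49 - 1) = 5 - 50 = -45)
(-459 - 483)*((-225 + K)/(96 + 112)) = (-459 - 483)*((-225 - 45)/(96 + 112)) = -(-254340)/208 = -942*(-135/104) = 63585/52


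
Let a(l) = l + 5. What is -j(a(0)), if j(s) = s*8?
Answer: -40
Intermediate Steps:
a(l) = 5 + l
j(s) = 8*s
-j(a(0)) = -8*(5 + 0) = -8*5 = -1*40 = -40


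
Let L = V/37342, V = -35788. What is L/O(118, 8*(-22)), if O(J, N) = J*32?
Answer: -8947/35250848 ≈ -0.00025381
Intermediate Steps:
O(J, N) = 32*J
L = -17894/18671 (L = -35788/37342 = -35788*1/37342 = -17894/18671 ≈ -0.95838)
L/O(118, 8*(-22)) = -17894/(18671*(32*118)) = -17894/18671/3776 = -17894/18671*1/3776 = -8947/35250848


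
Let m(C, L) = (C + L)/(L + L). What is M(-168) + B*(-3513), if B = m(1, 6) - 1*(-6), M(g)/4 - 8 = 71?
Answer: -91245/4 ≈ -22811.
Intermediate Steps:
m(C, L) = (C + L)/(2*L) (m(C, L) = (C + L)/((2*L)) = (C + L)*(1/(2*L)) = (C + L)/(2*L))
M(g) = 316 (M(g) = 32 + 4*71 = 32 + 284 = 316)
B = 79/12 (B = (½)*(1 + 6)/6 - 1*(-6) = (½)*(⅙)*7 + 6 = 7/12 + 6 = 79/12 ≈ 6.5833)
M(-168) + B*(-3513) = 316 + (79/12)*(-3513) = 316 - 92509/4 = -91245/4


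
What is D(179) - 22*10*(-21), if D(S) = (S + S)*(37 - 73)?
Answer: -8268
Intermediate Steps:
D(S) = -72*S (D(S) = (2*S)*(-36) = -72*S)
D(179) - 22*10*(-21) = -72*179 - 22*10*(-21) = -12888 - 220*(-21) = -12888 + 4620 = -8268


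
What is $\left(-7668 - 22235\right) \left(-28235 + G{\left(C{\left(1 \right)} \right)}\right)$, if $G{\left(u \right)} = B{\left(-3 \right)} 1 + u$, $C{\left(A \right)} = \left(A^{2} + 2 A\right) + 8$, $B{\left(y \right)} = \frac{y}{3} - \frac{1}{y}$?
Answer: $\frac{2532006622}{3} \approx 8.44 \cdot 10^{8}$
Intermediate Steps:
$B{\left(y \right)} = - \frac{1}{y} + \frac{y}{3}$ ($B{\left(y \right)} = y \frac{1}{3} - \frac{1}{y} = \frac{y}{3} - \frac{1}{y} = - \frac{1}{y} + \frac{y}{3}$)
$C{\left(A \right)} = 8 + A^{2} + 2 A$
$G{\left(u \right)} = - \frac{2}{3} + u$ ($G{\left(u \right)} = \left(- \frac{1}{-3} + \frac{1}{3} \left(-3\right)\right) 1 + u = \left(\left(-1\right) \left(- \frac{1}{3}\right) - 1\right) 1 + u = \left(\frac{1}{3} - 1\right) 1 + u = \left(- \frac{2}{3}\right) 1 + u = - \frac{2}{3} + u$)
$\left(-7668 - 22235\right) \left(-28235 + G{\left(C{\left(1 \right)} \right)}\right) = \left(-7668 - 22235\right) \left(-28235 + \left(- \frac{2}{3} + \left(8 + 1^{2} + 2 \cdot 1\right)\right)\right) = - 29903 \left(-28235 + \left(- \frac{2}{3} + \left(8 + 1 + 2\right)\right)\right) = - 29903 \left(-28235 + \left(- \frac{2}{3} + 11\right)\right) = - 29903 \left(-28235 + \frac{31}{3}\right) = \left(-29903\right) \left(- \frac{84674}{3}\right) = \frac{2532006622}{3}$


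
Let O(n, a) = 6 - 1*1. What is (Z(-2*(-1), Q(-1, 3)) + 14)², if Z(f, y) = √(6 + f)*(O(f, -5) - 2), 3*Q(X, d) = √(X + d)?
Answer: 268 + 168*√2 ≈ 505.59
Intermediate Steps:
O(n, a) = 5 (O(n, a) = 6 - 1 = 5)
Q(X, d) = √(X + d)/3
Z(f, y) = 3*√(6 + f) (Z(f, y) = √(6 + f)*(5 - 2) = √(6 + f)*3 = 3*√(6 + f))
(Z(-2*(-1), Q(-1, 3)) + 14)² = (3*√(6 - 2*(-1)) + 14)² = (3*√(6 + 2) + 14)² = (3*√8 + 14)² = (3*(2*√2) + 14)² = (6*√2 + 14)² = (14 + 6*√2)²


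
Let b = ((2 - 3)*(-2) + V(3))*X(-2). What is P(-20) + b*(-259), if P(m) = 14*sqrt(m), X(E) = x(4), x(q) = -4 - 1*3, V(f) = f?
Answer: 9065 + 28*I*sqrt(5) ≈ 9065.0 + 62.61*I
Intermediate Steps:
x(q) = -7 (x(q) = -4 - 3 = -7)
X(E) = -7
b = -35 (b = ((2 - 3)*(-2) + 3)*(-7) = (-1*(-2) + 3)*(-7) = (2 + 3)*(-7) = 5*(-7) = -35)
P(-20) + b*(-259) = 14*sqrt(-20) - 35*(-259) = 14*(2*I*sqrt(5)) + 9065 = 28*I*sqrt(5) + 9065 = 9065 + 28*I*sqrt(5)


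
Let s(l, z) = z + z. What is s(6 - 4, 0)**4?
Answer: 0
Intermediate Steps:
s(l, z) = 2*z
s(6 - 4, 0)**4 = (2*0)**4 = 0**4 = 0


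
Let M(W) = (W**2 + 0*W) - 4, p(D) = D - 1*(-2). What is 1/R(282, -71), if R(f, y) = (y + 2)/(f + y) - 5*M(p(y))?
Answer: -211/5018704 ≈ -4.2043e-5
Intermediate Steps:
p(D) = 2 + D (p(D) = D + 2 = 2 + D)
M(W) = -4 + W**2 (M(W) = (W**2 + 0) - 4 = W**2 - 4 = -4 + W**2)
R(f, y) = 20 - 5*(2 + y)**2 + (2 + y)/(f + y) (R(f, y) = (y + 2)/(f + y) - 5*(-4 + (2 + y)**2) = (2 + y)/(f + y) + (20 - 5*(2 + y)**2) = 20 - 5*(2 + y)**2 + (2 + y)/(f + y))
1/R(282, -71) = 1/((2 - 71 - 5*282*(-4 + (2 - 71)**2) - 5*(-71)*(-4 + (2 - 71)**2))/(282 - 71)) = 1/((2 - 71 - 5*282*(-4 + (-69)**2) - 5*(-71)*(-4 + (-69)**2))/211) = 1/((2 - 71 - 5*282*(-4 + 4761) - 5*(-71)*(-4 + 4761))/211) = 1/((2 - 71 - 5*282*4757 - 5*(-71)*4757)/211) = 1/((2 - 71 - 6707370 + 1688735)/211) = 1/((1/211)*(-5018704)) = 1/(-5018704/211) = -211/5018704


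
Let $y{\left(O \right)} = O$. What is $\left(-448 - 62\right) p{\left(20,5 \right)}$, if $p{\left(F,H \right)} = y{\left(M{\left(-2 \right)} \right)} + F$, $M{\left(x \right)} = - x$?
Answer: $-11220$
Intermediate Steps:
$p{\left(F,H \right)} = 2 + F$ ($p{\left(F,H \right)} = \left(-1\right) \left(-2\right) + F = 2 + F$)
$\left(-448 - 62\right) p{\left(20,5 \right)} = \left(-448 - 62\right) \left(2 + 20\right) = \left(-510\right) 22 = -11220$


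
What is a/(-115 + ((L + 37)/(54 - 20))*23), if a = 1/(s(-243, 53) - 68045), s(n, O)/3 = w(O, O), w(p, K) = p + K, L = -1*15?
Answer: 17/115271354 ≈ 1.4748e-7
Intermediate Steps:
L = -15
w(p, K) = K + p
s(n, O) = 6*O (s(n, O) = 3*(O + O) = 3*(2*O) = 6*O)
a = -1/67727 (a = 1/(6*53 - 68045) = 1/(318 - 68045) = 1/(-67727) = -1/67727 ≈ -1.4765e-5)
a/(-115 + ((L + 37)/(54 - 20))*23) = -1/(67727*(-115 + ((-15 + 37)/(54 - 20))*23)) = -1/(67727*(-115 + (22/34)*23)) = -1/(67727*(-115 + (22*(1/34))*23)) = -1/(67727*(-115 + (11/17)*23)) = -1/(67727*(-115 + 253/17)) = -1/(67727*(-1702/17)) = -1/67727*(-17/1702) = 17/115271354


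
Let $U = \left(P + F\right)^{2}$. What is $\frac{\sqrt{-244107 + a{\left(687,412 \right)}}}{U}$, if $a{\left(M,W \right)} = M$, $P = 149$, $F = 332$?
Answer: $\frac{2 i \sqrt{60855}}{231361} \approx 0.0021325 i$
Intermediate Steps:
$U = 231361$ ($U = \left(149 + 332\right)^{2} = 481^{2} = 231361$)
$\frac{\sqrt{-244107 + a{\left(687,412 \right)}}}{U} = \frac{\sqrt{-244107 + 687}}{231361} = \sqrt{-243420} \cdot \frac{1}{231361} = 2 i \sqrt{60855} \cdot \frac{1}{231361} = \frac{2 i \sqrt{60855}}{231361}$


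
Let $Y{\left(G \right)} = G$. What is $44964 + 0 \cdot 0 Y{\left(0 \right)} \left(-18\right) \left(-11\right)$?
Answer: $44964$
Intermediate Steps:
$44964 + 0 \cdot 0 Y{\left(0 \right)} \left(-18\right) \left(-11\right) = 44964 + 0 \cdot 0 \cdot 0 \left(-18\right) \left(-11\right) = 44964 + 0 \cdot 0 \left(-18\right) \left(-11\right) = 44964 + 0 \left(-18\right) \left(-11\right) = 44964 + 0 \left(-11\right) = 44964 + 0 = 44964$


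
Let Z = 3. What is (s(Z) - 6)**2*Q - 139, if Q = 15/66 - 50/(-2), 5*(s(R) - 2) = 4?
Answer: 6563/55 ≈ 119.33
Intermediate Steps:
s(R) = 14/5 (s(R) = 2 + (1/5)*4 = 2 + 4/5 = 14/5)
Q = 555/22 (Q = 15*(1/66) - 50*(-1/2) = 5/22 + 25 = 555/22 ≈ 25.227)
(s(Z) - 6)**2*Q - 139 = (14/5 - 6)**2*(555/22) - 139 = (-16/5)**2*(555/22) - 139 = (256/25)*(555/22) - 139 = 14208/55 - 139 = 6563/55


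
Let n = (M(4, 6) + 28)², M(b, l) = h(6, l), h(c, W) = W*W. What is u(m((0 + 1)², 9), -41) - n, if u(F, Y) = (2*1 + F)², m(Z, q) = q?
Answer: -3975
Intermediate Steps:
h(c, W) = W²
u(F, Y) = (2 + F)²
M(b, l) = l²
n = 4096 (n = (6² + 28)² = (36 + 28)² = 64² = 4096)
u(m((0 + 1)², 9), -41) - n = (2 + 9)² - 1*4096 = 11² - 4096 = 121 - 4096 = -3975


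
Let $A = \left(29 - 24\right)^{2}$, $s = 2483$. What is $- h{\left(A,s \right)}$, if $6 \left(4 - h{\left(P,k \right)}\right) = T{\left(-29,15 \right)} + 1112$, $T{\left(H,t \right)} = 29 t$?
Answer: $\frac{1523}{6} \approx 253.83$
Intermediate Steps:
$A = 25$ ($A = 5^{2} = 25$)
$h{\left(P,k \right)} = - \frac{1523}{6}$ ($h{\left(P,k \right)} = 4 - \frac{29 \cdot 15 + 1112}{6} = 4 - \frac{435 + 1112}{6} = 4 - \frac{1547}{6} = - \frac{1523}{6}$)
$- h{\left(A,s \right)} = \left(-1\right) \left(- \frac{1523}{6}\right) = \frac{1523}{6}$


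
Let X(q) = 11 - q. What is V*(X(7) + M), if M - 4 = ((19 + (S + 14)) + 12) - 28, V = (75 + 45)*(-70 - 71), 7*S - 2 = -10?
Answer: -2825640/7 ≈ -4.0366e+5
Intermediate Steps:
S = -8/7 (S = 2/7 + (1/7)*(-10) = 2/7 - 10/7 = -8/7 ≈ -1.1429)
V = -16920 (V = 120*(-141) = -16920)
M = 139/7 (M = 4 + (((19 + (-8/7 + 14)) + 12) - 28) = 4 + (((19 + 90/7) + 12) - 28) = 4 + ((223/7 + 12) - 28) = 4 + (307/7 - 28) = 4 + 111/7 = 139/7 ≈ 19.857)
V*(X(7) + M) = -16920*((11 - 1*7) + 139/7) = -16920*((11 - 7) + 139/7) = -16920*(4 + 139/7) = -16920*167/7 = -2825640/7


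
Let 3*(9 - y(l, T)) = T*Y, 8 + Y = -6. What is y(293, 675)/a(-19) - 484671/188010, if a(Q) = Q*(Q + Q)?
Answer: 20332594/11311935 ≈ 1.7974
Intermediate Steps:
Y = -14 (Y = -8 - 6 = -14)
y(l, T) = 9 + 14*T/3 (y(l, T) = 9 - T*(-14)/3 = 9 - (-14)*T/3 = 9 + 14*T/3)
a(Q) = 2*Q² (a(Q) = Q*(2*Q) = 2*Q²)
y(293, 675)/a(-19) - 484671/188010 = (9 + (14/3)*675)/((2*(-19)²)) - 484671/188010 = (9 + 3150)/((2*361)) - 484671*1/188010 = 3159/722 - 161557/62670 = 20332594/11311935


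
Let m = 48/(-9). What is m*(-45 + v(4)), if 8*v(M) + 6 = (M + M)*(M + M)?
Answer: 604/3 ≈ 201.33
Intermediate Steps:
v(M) = -¾ + M²/2 (v(M) = -¾ + ((M + M)*(M + M))/8 = -¾ + ((2*M)*(2*M))/8 = -¾ + (4*M²)/8 = -¾ + M²/2)
m = -16/3 (m = 48*(-⅑) = -16/3 ≈ -5.3333)
m*(-45 + v(4)) = -16*(-45 + (-¾ + (½)*4²))/3 = -16*(-45 + (-¾ + (½)*16))/3 = -16*(-45 + (-¾ + 8))/3 = -16*(-45 + 29/4)/3 = -16/3*(-151/4) = 604/3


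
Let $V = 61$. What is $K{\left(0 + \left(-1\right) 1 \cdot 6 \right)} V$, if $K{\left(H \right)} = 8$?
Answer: $488$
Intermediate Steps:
$K{\left(0 + \left(-1\right) 1 \cdot 6 \right)} V = 8 \cdot 61 = 488$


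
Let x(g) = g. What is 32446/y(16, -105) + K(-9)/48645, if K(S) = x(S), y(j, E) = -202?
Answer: -87685416/545905 ≈ -160.62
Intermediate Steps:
K(S) = S
32446/y(16, -105) + K(-9)/48645 = 32446/(-202) - 9/48645 = 32446*(-1/202) - 9*1/48645 = -16223/101 - 1/5405 = -87685416/545905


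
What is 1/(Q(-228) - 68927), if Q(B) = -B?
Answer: -1/68699 ≈ -1.4556e-5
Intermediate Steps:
1/(Q(-228) - 68927) = 1/(-1*(-228) - 68927) = 1/(228 - 68927) = 1/(-68699) = -1/68699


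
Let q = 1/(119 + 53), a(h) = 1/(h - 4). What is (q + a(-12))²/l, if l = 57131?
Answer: 1521/27042616064 ≈ 5.6245e-8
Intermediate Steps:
a(h) = 1/(-4 + h)
q = 1/172 ≈ 0.0058140
(q + a(-12))²/l = (1/172 + 1/(-4 - 12))²/57131 = (1/172 + 1/(-16))²*(1/57131) = (1/172 - 1/16)²*(1/57131) = (-39/688)²*(1/57131) = (1521/473344)*(1/57131) = 1521/27042616064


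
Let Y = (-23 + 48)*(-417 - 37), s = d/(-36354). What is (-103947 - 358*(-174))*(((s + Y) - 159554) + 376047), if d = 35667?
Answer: -103550622080175/12118 ≈ -8.5452e+9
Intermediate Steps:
s = -11889/12118 (s = 35667/(-36354) = 35667*(-1/36354) = -11889/12118 ≈ -0.98110)
Y = -11350 (Y = 25*(-454) = -11350)
(-103947 - 358*(-174))*(((s + Y) - 159554) + 376047) = (-103947 - 358*(-174))*(((-11889/12118 - 11350) - 159554) + 376047) = (-103947 + 62292)*((-137551189/12118 - 159554) + 376047) = -41655*(-2071026561/12118 + 376047) = -41655*2485910985/12118 = -103550622080175/12118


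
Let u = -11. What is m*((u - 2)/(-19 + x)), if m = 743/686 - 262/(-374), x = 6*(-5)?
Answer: 2974491/6285818 ≈ 0.47321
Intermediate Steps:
x = -30
m = 228807/128282 (m = 743*(1/686) - 262*(-1/374) = 743/686 + 131/187 = 228807/128282 ≈ 1.7836)
m*((u - 2)/(-19 + x)) = 228807*((-11 - 2)/(-19 - 30))/128282 = 228807*(-13/(-49))/128282 = 228807*(-13*(-1/49))/128282 = (228807/128282)*(13/49) = 2974491/6285818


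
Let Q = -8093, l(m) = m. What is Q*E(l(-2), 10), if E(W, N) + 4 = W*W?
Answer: 0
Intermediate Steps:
E(W, N) = -4 + W² (E(W, N) = -4 + W*W = -4 + W²)
Q*E(l(-2), 10) = -8093*(-4 + (-2)²) = -8093*(-4 + 4) = -8093*0 = 0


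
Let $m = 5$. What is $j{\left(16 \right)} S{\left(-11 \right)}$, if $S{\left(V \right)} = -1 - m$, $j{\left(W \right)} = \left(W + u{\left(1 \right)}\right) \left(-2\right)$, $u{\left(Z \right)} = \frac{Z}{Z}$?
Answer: $204$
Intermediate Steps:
$u{\left(Z \right)} = 1$
$j{\left(W \right)} = -2 - 2 W$ ($j{\left(W \right)} = \left(W + 1\right) \left(-2\right) = \left(1 + W\right) \left(-2\right) = -2 - 2 W$)
$S{\left(V \right)} = -6$ ($S{\left(V \right)} = -1 - 5 = -6$)
$j{\left(16 \right)} S{\left(-11 \right)} = \left(-2 - 32\right) \left(-6\right) = \left(-34\right) \left(-6\right) = 204$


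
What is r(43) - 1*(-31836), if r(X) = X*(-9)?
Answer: 31449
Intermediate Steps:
r(X) = -9*X
r(43) - 1*(-31836) = -9*43 - 1*(-31836) = -387 + 31836 = 31449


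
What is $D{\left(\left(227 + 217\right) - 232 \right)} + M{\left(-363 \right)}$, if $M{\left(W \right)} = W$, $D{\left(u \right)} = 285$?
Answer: $-78$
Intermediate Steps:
$D{\left(\left(227 + 217\right) - 232 \right)} + M{\left(-363 \right)} = 285 - 363 = -78$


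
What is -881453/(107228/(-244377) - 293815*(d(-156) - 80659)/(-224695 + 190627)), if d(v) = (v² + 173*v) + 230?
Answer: 2446160072553036/1988451576699053 ≈ 1.2302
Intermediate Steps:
d(v) = 230 + v² + 173*v
-881453/(107228/(-244377) - 293815*(d(-156) - 80659)/(-224695 + 190627)) = -881453/(107228/(-244377) - 293815*((230 + (-156)² + 173*(-156)) - 80659)/(-224695 + 190627)) = -881453/(107228*(-1/244377) - 293815/((-34068/((230 + 24336 - 26988) - 80659)))) = -881453/(-107228/244377 - 293815/((-34068/(-2422 - 80659)))) = -881453/(-107228/244377 - 293815/((-34068/(-83081)))) = -881453/(-107228/244377 - 293815/((-34068*(-1/83081)))) = -881453/(-107228/244377 - 293815/34068/83081) = -881453/(-107228/244377 - 293815*83081/34068) = -881453/(-107228/244377 - 24410444015/34068) = -881453/(-1988451576699053/2775145212) = -881453*(-2775145212/1988451576699053) = 2446160072553036/1988451576699053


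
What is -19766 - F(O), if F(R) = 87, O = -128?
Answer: -19853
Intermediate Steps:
-19766 - F(O) = -19766 - 1*87 = -19766 - 87 = -19853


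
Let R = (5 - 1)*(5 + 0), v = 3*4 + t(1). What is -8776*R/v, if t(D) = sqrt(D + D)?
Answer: -1053120/71 + 87760*sqrt(2)/71 ≈ -13085.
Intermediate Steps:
t(D) = sqrt(2)*sqrt(D) (t(D) = sqrt(2*D) = sqrt(2)*sqrt(D))
v = 12 + sqrt(2) (v = 3*4 + sqrt(2)*sqrt(1) = 12 + sqrt(2)*1 = 12 + sqrt(2) ≈ 13.414)
R = 20 (R = 4*5 = 20)
-8776*R/v = -175520/(12 + sqrt(2))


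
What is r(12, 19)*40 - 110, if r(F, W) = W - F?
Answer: 170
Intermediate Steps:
r(12, 19)*40 - 110 = (19 - 1*12)*40 - 110 = (19 - 12)*40 - 110 = 7*40 - 110 = 280 - 110 = 170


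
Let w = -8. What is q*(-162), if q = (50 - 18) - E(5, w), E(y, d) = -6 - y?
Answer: -6966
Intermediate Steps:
q = 43 (q = (50 - 18) - (-6 - 1*5) = 32 - (-6 - 5) = 32 - 1*(-11) = 32 + 11 = 43)
q*(-162) = 43*(-162) = -6966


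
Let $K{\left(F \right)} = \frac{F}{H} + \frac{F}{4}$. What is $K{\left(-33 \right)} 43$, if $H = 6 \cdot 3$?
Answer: $- \frac{5203}{12} \approx -433.58$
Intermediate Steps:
$H = 18$
$K{\left(F \right)} = \frac{11 F}{36}$ ($K{\left(F \right)} = \frac{F}{18} + \frac{F}{4} = \frac{11 F}{36}$)
$K{\left(-33 \right)} 43 = \frac{11}{36} \left(-33\right) 43 = \left(- \frac{121}{12}\right) 43 = - \frac{5203}{12}$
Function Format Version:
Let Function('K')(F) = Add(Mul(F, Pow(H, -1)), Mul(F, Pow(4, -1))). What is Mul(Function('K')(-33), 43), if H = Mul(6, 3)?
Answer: Rational(-5203, 12) ≈ -433.58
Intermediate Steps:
H = 18
Function('K')(F) = Mul(Rational(11, 36), F) (Function('K')(F) = Add(Mul(F, Pow(18, -1)), Mul(F, Pow(4, -1))) = Add(Mul(F, Rational(1, 18)), Mul(F, Rational(1, 4))) = Add(Mul(Rational(1, 18), F), Mul(Rational(1, 4), F)) = Mul(Rational(11, 36), F))
Mul(Function('K')(-33), 43) = Mul(Mul(Rational(11, 36), -33), 43) = Mul(Rational(-121, 12), 43) = Rational(-5203, 12)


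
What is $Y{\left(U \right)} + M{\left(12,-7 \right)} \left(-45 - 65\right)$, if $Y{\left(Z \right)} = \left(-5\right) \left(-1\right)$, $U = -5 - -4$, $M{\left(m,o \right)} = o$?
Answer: $775$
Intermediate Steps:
$U = -1$ ($U = -5 + 4 = -1$)
$Y{\left(Z \right)} = 5$
$Y{\left(U \right)} + M{\left(12,-7 \right)} \left(-45 - 65\right) = 5 - 7 \left(-45 - 65\right) = 5 - -770 = 5 + 770 = 775$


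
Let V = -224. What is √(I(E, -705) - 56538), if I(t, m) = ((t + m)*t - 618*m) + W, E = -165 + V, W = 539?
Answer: 3*√89473 ≈ 897.36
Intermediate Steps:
E = -389 (E = -165 - 224 = -389)
I(t, m) = 539 - 618*m + t*(m + t) (I(t, m) = ((t + m)*t - 618*m) + 539 = ((m + t)*t - 618*m) + 539 = (t*(m + t) - 618*m) + 539 = (-618*m + t*(m + t)) + 539 = 539 - 618*m + t*(m + t))
√(I(E, -705) - 56538) = √((539 + (-389)² - 618*(-705) - 705*(-389)) - 56538) = √((539 + 151321 + 435690 + 274245) - 56538) = √(861795 - 56538) = √805257 = 3*√89473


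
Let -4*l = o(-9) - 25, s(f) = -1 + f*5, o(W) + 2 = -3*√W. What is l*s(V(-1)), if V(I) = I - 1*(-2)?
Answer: 27 + 9*I ≈ 27.0 + 9.0*I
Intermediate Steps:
V(I) = 2 + I (V(I) = I + 2 = 2 + I)
o(W) = -2 - 3*√W
s(f) = -1 + 5*f
l = 27/4 + 9*I/4 (l = -((-2 - 9*I) - 25)/4 = -(-27 - 9*I)/4 = 27/4 + 9*I/4 ≈ 6.75 + 2.25*I)
l*s(V(-1)) = (27/4 + 9*I/4)*(-1 + 5*(2 - 1)) = (27/4 + 9*I/4)*(-1 + 5*1) = (27/4 + 9*I/4)*(-1 + 5) = (27/4 + 9*I/4)*4 = 27 + 9*I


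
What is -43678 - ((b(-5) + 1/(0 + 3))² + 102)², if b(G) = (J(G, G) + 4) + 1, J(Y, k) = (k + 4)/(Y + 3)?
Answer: -80587297/1296 ≈ -62182.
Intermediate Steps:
J(Y, k) = (4 + k)/(3 + Y)
b(G) = 5 + (4 + G)/(3 + G) (b(G) = ((4 + G)/(3 + G) + 4) + 1 = (4 + (4 + G)/(3 + G)) + 1 = 5 + (4 + G)/(3 + G))
-43678 - ((b(-5) + 1/(0 + 3))² + 102)² = -43678 - (((19 + 6*(-5))/(3 - 5) + 1/(0 + 3))² + 102)² = -43678 - (((19 - 30)/(-2) + 1/3)² + 102)² = -43678 - ((-½*(-11) + ⅓)² + 102)² = -43678 - ((11/2 + ⅓)² + 102)² = -43678 - ((35/6)² + 102)² = -43678 - (1225/36 + 102)² = -43678 - (4897/36)² = -43678 - 1*23980609/1296 = -43678 - 23980609/1296 = -80587297/1296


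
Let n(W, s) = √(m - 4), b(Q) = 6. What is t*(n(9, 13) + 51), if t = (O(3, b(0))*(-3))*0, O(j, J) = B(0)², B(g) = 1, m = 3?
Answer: 0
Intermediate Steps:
n(W, s) = I (n(W, s) = √(3 - 4) = √(-1) = I)
O(j, J) = 1 (O(j, J) = 1² = 1)
t = 0 (t = (1*(-3))*0 = -3*0 = 0)
t*(n(9, 13) + 51) = 0*(I + 51) = 0*(51 + I) = 0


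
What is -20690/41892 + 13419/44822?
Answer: -45652304/234710403 ≈ -0.19450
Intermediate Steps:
-20690/41892 + 13419/44822 = -20690*1/41892 + 13419*(1/44822) = -10345/20946 + 13419/44822 = -45652304/234710403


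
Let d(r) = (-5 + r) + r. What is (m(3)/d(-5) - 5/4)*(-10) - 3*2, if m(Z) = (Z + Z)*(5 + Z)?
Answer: 77/2 ≈ 38.500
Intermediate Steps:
d(r) = -5 + 2*r
m(Z) = 2*Z*(5 + Z) (m(Z) = (2*Z)*(5 + Z) = 2*Z*(5 + Z))
(m(3)/d(-5) - 5/4)*(-10) - 3*2 = ((2*3*(5 + 3))/(-5 + 2*(-5)) - 5/4)*(-10) - 3*2 = ((2*3*8)/(-5 - 10) - 5*¼)*(-10) - 6 = (48/(-15) - 5/4)*(-10) - 6 = (48*(-1/15) - 5/4)*(-10) - 6 = (-16/5 - 5/4)*(-10) - 6 = -89/20*(-10) - 6 = 89/2 - 6 = 77/2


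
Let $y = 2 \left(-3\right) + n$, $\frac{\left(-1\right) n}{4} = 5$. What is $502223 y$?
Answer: $-13057798$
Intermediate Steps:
$n = -20$ ($n = \left(-4\right) 5 = -20$)
$y = -26$ ($y = 2 \left(-3\right) - 20 = -6 - 20 = -26$)
$502223 y = 502223 \left(-26\right) = -13057798$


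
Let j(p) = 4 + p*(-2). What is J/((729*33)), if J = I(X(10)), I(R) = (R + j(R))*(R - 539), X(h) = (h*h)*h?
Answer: -153052/8019 ≈ -19.086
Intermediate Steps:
X(h) = h³ (X(h) = h²*h = h³)
j(p) = 4 - 2*p
I(R) = (-539 + R)*(4 - R) (I(R) = (R + (4 - 2*R))*(R - 539) = (4 - R)*(-539 + R) = (-539 + R)*(4 - R))
J = -459156 (J = -2156 - (10³)² + 543*10³ = -2156 - 1*1000² + 543*1000 = -2156 - 1*1000000 + 543000 = -2156 - 1000000 + 543000 = -459156)
J/((729*33)) = -459156/(729*33) = -459156/24057 = -459156*1/24057 = -153052/8019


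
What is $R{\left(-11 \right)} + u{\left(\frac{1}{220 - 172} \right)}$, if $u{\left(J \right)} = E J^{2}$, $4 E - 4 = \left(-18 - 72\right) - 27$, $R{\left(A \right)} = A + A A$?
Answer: $\frac{1013647}{9216} \approx 109.99$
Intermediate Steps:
$R{\left(A \right)} = A + A^{2}$
$E = - \frac{113}{4}$ ($E = 1 + \frac{\left(-18 - 72\right) - 27}{4} = 1 + \frac{-90 - 27}{4} = 1 + \frac{1}{4} \left(-117\right) = 1 - \frac{117}{4} = - \frac{113}{4} \approx -28.25$)
$u{\left(J \right)} = - \frac{113 J^{2}}{4}$
$R{\left(-11 \right)} + u{\left(\frac{1}{220 - 172} \right)} = - 11 \left(1 - 11\right) - \frac{113 \left(\frac{1}{220 - 172}\right)^{2}}{4} = \left(-11\right) \left(-10\right) - \frac{113 \left(\frac{1}{48}\right)^{2}}{4} = 110 - \frac{113}{4 \cdot 2304} = 110 - \frac{113}{9216} = \frac{1013647}{9216}$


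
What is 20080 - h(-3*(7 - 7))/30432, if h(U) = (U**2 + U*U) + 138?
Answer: 101845737/5072 ≈ 20080.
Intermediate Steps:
h(U) = 138 + 2*U**2 (h(U) = (U**2 + U**2) + 138 = 2*U**2 + 138 = 138 + 2*U**2)
20080 - h(-3*(7 - 7))/30432 = 20080 - (138 + 2*(-3*(7 - 7))**2)/30432 = 20080 - (138 + 2*(-3*0)**2)/30432 = 20080 - (138 + 2*0**2)/30432 = 20080 - (138 + 2*0)/30432 = 20080 - (138 + 0)/30432 = 20080 - 138/30432 = 20080 - 1*23/5072 = 20080 - 23/5072 = 101845737/5072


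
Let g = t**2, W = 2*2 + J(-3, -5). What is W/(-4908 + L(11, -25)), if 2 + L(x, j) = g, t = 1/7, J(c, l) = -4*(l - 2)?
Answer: -1568/240589 ≈ -0.0065173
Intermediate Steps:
J(c, l) = 8 - 4*l (J(c, l) = -4*(-2 + l) = 8 - 4*l)
t = 1/7 ≈ 0.14286
W = 32 (W = 2*2 + (8 - 4*(-5)) = 4 + (8 + 20) = 4 + 28 = 32)
g = 1/49 (g = (1/7)**2 = 1/49 ≈ 0.020408)
L(x, j) = -97/49 (L(x, j) = -2 + 1/49 = -97/49)
W/(-4908 + L(11, -25)) = 32/(-4908 - 97/49) = 32/(-240589/49) = -49/240589*32 = -1568/240589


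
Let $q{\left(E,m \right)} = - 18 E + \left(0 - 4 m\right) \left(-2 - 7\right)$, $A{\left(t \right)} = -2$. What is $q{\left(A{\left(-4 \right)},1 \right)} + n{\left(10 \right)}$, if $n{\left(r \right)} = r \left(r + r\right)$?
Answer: $272$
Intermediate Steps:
$q{\left(E,m \right)} = - 18 E + 36 m$ ($q{\left(E,m \right)} = - 18 E + - 4 m \left(-9\right) = - 18 E + 36 m$)
$n{\left(r \right)} = 2 r^{2}$ ($n{\left(r \right)} = r 2 r = 2 r^{2}$)
$q{\left(A{\left(-4 \right)},1 \right)} + n{\left(10 \right)} = \left(\left(-18\right) \left(-2\right) + 36 \cdot 1\right) + 2 \cdot 10^{2} = \left(36 + 36\right) + 2 \cdot 100 = 72 + 200 = 272$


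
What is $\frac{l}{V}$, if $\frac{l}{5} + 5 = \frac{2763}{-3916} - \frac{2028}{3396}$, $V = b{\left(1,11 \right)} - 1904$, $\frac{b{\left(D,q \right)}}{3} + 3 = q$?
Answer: $\frac{6984873}{416693728} \approx 0.016763$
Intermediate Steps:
$b{\left(D,q \right)} = -9 + 3 q$
$V = -1880$ ($V = \left(-9 + 3 \cdot 11\right) - 1904 = \left(-9 + 33\right) - 1904 = 24 - 1904 = -1880$)
$l = - \frac{34924365}{1108228}$ ($l = -25 + 5 \left(\frac{2763}{-3916} - \frac{2028}{3396}\right) = -25 + 5 \left(2763 \left(- \frac{1}{3916}\right) - \frac{169}{283}\right) = -25 + 5 \left(- \frac{2763}{3916} - \frac{169}{283}\right) = -25 + 5 \left(- \frac{1443733}{1108228}\right) = -25 - \frac{7218665}{1108228} = - \frac{34924365}{1108228} \approx -31.514$)
$\frac{l}{V} = - \frac{34924365}{1108228 \left(-1880\right)} = \left(- \frac{34924365}{1108228}\right) \left(- \frac{1}{1880}\right) = \frac{6984873}{416693728}$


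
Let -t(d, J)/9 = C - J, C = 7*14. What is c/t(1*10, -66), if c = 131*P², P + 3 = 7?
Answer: -524/369 ≈ -1.4201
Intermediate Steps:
P = 4 (P = -3 + 7 = 4)
C = 98
t(d, J) = -882 + 9*J (t(d, J) = -9*(98 - J) = -882 + 9*J)
c = 2096 (c = 131*4² = 131*16 = 2096)
c/t(1*10, -66) = 2096/(-882 + 9*(-66)) = 2096/(-882 - 594) = 2096/(-1476) = 2096*(-1/1476) = -524/369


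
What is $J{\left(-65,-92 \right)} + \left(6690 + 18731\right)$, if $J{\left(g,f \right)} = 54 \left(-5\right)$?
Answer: $25151$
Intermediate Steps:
$J{\left(g,f \right)} = -270$
$J{\left(-65,-92 \right)} + \left(6690 + 18731\right) = -270 + \left(6690 + 18731\right) = -270 + 25421 = 25151$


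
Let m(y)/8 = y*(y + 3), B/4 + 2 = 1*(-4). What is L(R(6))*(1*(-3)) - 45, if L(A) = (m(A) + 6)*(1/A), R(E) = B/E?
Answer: -33/2 ≈ -16.500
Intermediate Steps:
B = -24 (B = -8 + 4*(1*(-4)) = -8 + 4*(-4) = -8 - 16 = -24)
R(E) = -24/E
m(y) = 8*y*(3 + y) (m(y) = 8*(y*(y + 3)) = 8*(y*(3 + y)) = 8*y*(3 + y))
L(A) = (6 + 8*A*(3 + A))/A (L(A) = (8*A*(3 + A) + 6)*(1/A) = (6 + 8*A*(3 + A))/A)
L(R(6))*(1*(-3)) - 45 = (24 + 6/((-24/6)) + 8*(-24/6))*(1*(-3)) - 45 = (24 + 6/((-24*⅙)) + 8*(-24*⅙))*(-3) - 45 = (24 + 6/(-4) + 8*(-4))*(-3) - 45 = (24 + 6*(-¼) - 32)*(-3) - 45 = (24 - 3/2 - 32)*(-3) - 45 = -19/2*(-3) - 45 = 57/2 - 45 = -33/2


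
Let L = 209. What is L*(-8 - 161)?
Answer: -35321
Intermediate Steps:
L*(-8 - 161) = 209*(-8 - 161) = 209*(-169) = -35321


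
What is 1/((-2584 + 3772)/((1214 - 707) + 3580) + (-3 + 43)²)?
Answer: 4087/6540388 ≈ 0.00062489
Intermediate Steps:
1/((-2584 + 3772)/((1214 - 707) + 3580) + (-3 + 43)²) = 1/(1188/(507 + 3580) + 40²) = 1/(1188/4087 + 1600) = 1/(6540388/4087) = 4087/6540388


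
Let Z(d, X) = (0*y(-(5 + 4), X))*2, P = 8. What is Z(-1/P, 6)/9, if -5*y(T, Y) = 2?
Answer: 0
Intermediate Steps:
y(T, Y) = -⅖ (y(T, Y) = -⅕*2 = -⅖)
Z(d, X) = 0 (Z(d, X) = (0*(-⅖))*2 = 0*2 = 0)
Z(-1/P, 6)/9 = 0/9 = (⅑)*0 = 0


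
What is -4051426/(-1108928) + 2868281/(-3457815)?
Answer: 5414182240711/1917233936160 ≈ 2.8240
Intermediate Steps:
-4051426/(-1108928) + 2868281/(-3457815) = -4051426*(-1/1108928) + 2868281*(-1/3457815) = 2025713/554464 - 2868281/3457815 = 5414182240711/1917233936160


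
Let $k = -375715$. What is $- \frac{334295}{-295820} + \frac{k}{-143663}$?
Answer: $\frac{31833966777}{8499677732} \approx 3.7453$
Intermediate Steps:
$- \frac{334295}{-295820} + \frac{k}{-143663} = - \frac{334295}{-295820} - \frac{375715}{-143663} = \left(-334295\right) \left(- \frac{1}{295820}\right) - - \frac{375715}{143663} = \frac{66859}{59164} + \frac{375715}{143663} = \frac{31833966777}{8499677732}$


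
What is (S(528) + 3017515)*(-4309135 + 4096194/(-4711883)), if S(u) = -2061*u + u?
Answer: -39183647827712249165/4711883 ≈ -8.3159e+12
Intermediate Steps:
S(u) = -2060*u
(S(528) + 3017515)*(-4309135 + 4096194/(-4711883)) = (-2060*528 + 3017515)*(-4309135 + 4096194/(-4711883)) = (-1087680 + 3017515)*(-4309135 + 4096194*(-1/4711883)) = 1929835*(-4309135 - 4096194/4711883) = 1929835*(-20304144047399/4711883) = -39183647827712249165/4711883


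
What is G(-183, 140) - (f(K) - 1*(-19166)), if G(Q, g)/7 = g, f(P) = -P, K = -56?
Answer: -18242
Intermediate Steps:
G(Q, g) = 7*g
G(-183, 140) - (f(K) - 1*(-19166)) = 7*140 - (-1*(-56) - 1*(-19166)) = 980 - (56 + 19166) = 980 - 1*19222 = 980 - 19222 = -18242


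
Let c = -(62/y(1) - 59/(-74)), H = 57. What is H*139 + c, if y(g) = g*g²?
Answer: 581655/74 ≈ 7860.2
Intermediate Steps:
y(g) = g³
c = -4647/74 (c = -(62/(1³) - 59/(-74)) = -(62/1 - 59*(-1/74)) = -(62*1 + 59/74) = -(62 + 59/74) = -1*4647/74 = -4647/74 ≈ -62.797)
H*139 + c = 57*139 - 4647/74 = 7923 - 4647/74 = 581655/74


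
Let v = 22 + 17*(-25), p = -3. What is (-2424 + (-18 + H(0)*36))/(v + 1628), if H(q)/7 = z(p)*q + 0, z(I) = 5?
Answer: -2442/1225 ≈ -1.9935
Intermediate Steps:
H(q) = 35*q (H(q) = 7*(5*q + 0) = 7*(5*q) = 35*q)
v = -403 (v = 22 - 425 = -403)
(-2424 + (-18 + H(0)*36))/(v + 1628) = (-2424 + (-18 + (35*0)*36))/(-403 + 1628) = (-2424 + (-18 + 0*36))/1225 = (-2424 + (-18 + 0))*(1/1225) = (-2424 - 18)*(1/1225) = -2442*1/1225 = -2442/1225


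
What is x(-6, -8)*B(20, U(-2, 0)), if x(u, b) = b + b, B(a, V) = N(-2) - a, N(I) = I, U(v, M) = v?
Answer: 352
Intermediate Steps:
B(a, V) = -2 - a
x(u, b) = 2*b
x(-6, -8)*B(20, U(-2, 0)) = (2*(-8))*(-2 - 1*20) = -16*(-2 - 20) = -16*(-22) = 352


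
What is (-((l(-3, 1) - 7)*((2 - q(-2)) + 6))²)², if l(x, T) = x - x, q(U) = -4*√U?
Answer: -17210368 + 9834496*I*√2 ≈ -1.721e+7 + 1.3908e+7*I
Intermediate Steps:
l(x, T) = 0
(-((l(-3, 1) - 7)*((2 - q(-2)) + 6))²)² = (-((0 - 7)*((2 - (-4)*√(-2)) + 6))²)² = (-(-7*((2 - (-4)*I*√2) + 6))²)² = (-(-7*((2 + 4*I*√2) + 6))²)² = (-(-7*(8 + 4*I*√2))²)² = (-(-56 - 28*I*√2)²)² = (-56 - 28*I*√2)⁴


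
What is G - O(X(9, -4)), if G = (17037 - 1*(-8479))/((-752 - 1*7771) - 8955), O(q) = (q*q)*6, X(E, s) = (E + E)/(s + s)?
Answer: -2225641/69912 ≈ -31.835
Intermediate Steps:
X(E, s) = E/s (X(E, s) = (2*E)/((2*s)) = (2*E)*(1/(2*s)) = E/s)
O(q) = 6*q² (O(q) = q²*6 = 6*q²)
G = -12758/8739 (G = (17037 + 8479)/((-752 - 7771) - 8955) = 25516/(-8523 - 8955) = 25516/(-17478) = 25516*(-1/17478) = -12758/8739 ≈ -1.4599)
G - O(X(9, -4)) = -12758/8739 - 6*(9/(-4))² = -12758/8739 - 6*(9*(-¼))² = -12758/8739 - 6*(-9/4)² = -12758/8739 - 6*81/16 = -12758/8739 - 1*243/8 = -12758/8739 - 243/8 = -2225641/69912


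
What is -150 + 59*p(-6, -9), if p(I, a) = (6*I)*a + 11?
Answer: 19615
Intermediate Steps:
p(I, a) = 11 + 6*I*a (p(I, a) = 6*I*a + 11 = 11 + 6*I*a)
-150 + 59*p(-6, -9) = -150 + 59*(11 + 6*(-6)*(-9)) = -150 + 59*(11 + 324) = -150 + 59*335 = -150 + 19765 = 19615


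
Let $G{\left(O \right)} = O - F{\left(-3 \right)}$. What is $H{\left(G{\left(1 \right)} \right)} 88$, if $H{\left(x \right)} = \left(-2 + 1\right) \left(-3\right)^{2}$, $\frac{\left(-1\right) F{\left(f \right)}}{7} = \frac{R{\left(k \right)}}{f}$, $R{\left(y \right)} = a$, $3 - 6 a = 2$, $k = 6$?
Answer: $-792$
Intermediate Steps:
$a = \frac{1}{6}$ ($a = \frac{1}{2} - \frac{1}{3} = \frac{1}{6} \approx 0.16667$)
$R{\left(y \right)} = \frac{1}{6}$
$F{\left(f \right)} = - \frac{7}{6 f}$ ($F{\left(f \right)} = - 7 \frac{1}{6 f} = - \frac{7}{6 f}$)
$G{\left(O \right)} = - \frac{7}{18} + O$ ($G{\left(O \right)} = O - - \frac{7}{6 \left(-3\right)} = O - \left(- \frac{7}{6}\right) \left(- \frac{1}{3}\right) = O - \frac{7}{18} = - \frac{7}{18} + O$)
$H{\left(x \right)} = -9$ ($H{\left(x \right)} = \left(-1\right) 9 = -9$)
$H{\left(G{\left(1 \right)} \right)} 88 = \left(-9\right) 88 = -792$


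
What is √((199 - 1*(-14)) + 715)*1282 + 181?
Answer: 181 + 5128*√58 ≈ 39235.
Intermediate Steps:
√((199 - 1*(-14)) + 715)*1282 + 181 = √((199 + 14) + 715)*1282 + 181 = √(213 + 715)*1282 + 181 = √928*1282 + 181 = (4*√58)*1282 + 181 = 5128*√58 + 181 = 181 + 5128*√58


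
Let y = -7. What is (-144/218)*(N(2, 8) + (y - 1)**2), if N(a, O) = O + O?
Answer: -5760/109 ≈ -52.844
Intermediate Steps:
N(a, O) = 2*O
(-144/218)*(N(2, 8) + (y - 1)**2) = (-144/218)*(2*8 + (-7 - 1)**2) = (-144*1/218)*(16 + (-8)**2) = -72*(16 + 64)/109 = -72/109*80 = -5760/109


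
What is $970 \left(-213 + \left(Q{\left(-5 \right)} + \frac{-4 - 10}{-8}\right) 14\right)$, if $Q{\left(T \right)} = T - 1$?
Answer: $-264325$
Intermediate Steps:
$Q{\left(T \right)} = -1 + T$
$970 \left(-213 + \left(Q{\left(-5 \right)} + \frac{-4 - 10}{-8}\right) 14\right) = 970 \left(-213 + \left(\left(-1 - 5\right) + \frac{-4 - 10}{-8}\right) 14\right) = 970 \left(-213 + \left(-6 + \left(-4 - 10\right) \left(- \frac{1}{8}\right)\right) 14\right) = 970 \left(-213 + \left(-6 - - \frac{7}{4}\right) 14\right) = 970 \left(-213 + \left(-6 + \frac{7}{4}\right) 14\right) = 970 \left(-213 - \frac{119}{2}\right) = 970 \left(- \frac{545}{2}\right) = -264325$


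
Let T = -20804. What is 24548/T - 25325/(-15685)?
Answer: 7091296/16315537 ≈ 0.43463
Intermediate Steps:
24548/T - 25325/(-15685) = 24548/(-20804) - 25325/(-15685) = 24548*(-1/20804) - 25325*(-1/15685) = -6137/5201 + 5065/3137 = 7091296/16315537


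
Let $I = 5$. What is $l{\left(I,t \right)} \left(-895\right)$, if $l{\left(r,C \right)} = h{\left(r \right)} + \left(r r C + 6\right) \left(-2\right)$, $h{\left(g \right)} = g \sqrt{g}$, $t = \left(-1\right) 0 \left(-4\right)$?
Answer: $10740 - 4475 \sqrt{5} \approx 733.6$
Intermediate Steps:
$t = 0$ ($t = 0 \left(-4\right) = 0$)
$h{\left(g \right)} = g^{\frac{3}{2}}$
$l{\left(r,C \right)} = -12 + r^{\frac{3}{2}} - 2 C r^{2}$ ($l{\left(r,C \right)} = r^{\frac{3}{2}} + \left(r r C + 6\right) \left(-2\right) = r^{\frac{3}{2}} + \left(r^{2} C + 6\right) \left(-2\right) = r^{\frac{3}{2}} + \left(C r^{2} + 6\right) \left(-2\right) = r^{\frac{3}{2}} + \left(6 + C r^{2}\right) \left(-2\right) = r^{\frac{3}{2}} - \left(12 + 2 C r^{2}\right) = -12 + r^{\frac{3}{2}} - 2 C r^{2}$)
$l{\left(I,t \right)} \left(-895\right) = \left(-12 + 5^{\frac{3}{2}} - 0 \cdot 5^{2}\right) \left(-895\right) = \left(-12 + 5 \sqrt{5} - 0 \cdot 25\right) \left(-895\right) = \left(-12 + 5 \sqrt{5} + 0\right) \left(-895\right) = \left(-12 + 5 \sqrt{5}\right) \left(-895\right) = 10740 - 4475 \sqrt{5}$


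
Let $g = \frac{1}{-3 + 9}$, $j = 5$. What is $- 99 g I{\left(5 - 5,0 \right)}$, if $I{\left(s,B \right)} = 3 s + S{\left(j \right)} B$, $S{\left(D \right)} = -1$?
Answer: $0$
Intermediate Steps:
$I{\left(s,B \right)} = - B + 3 s$ ($I{\left(s,B \right)} = 3 s - B = - B + 3 s$)
$g = \frac{1}{6} \approx 0.16667$
$- 99 g I{\left(5 - 5,0 \right)} = - 99 \frac{\left(-1\right) 0 + 3 \left(5 - 5\right)}{6} = - 99 \frac{0 + 3 \cdot 0}{6} = - 99 \frac{0 + 0}{6} = - 99 \cdot \frac{1}{6} \cdot 0 = \left(-99\right) 0 = 0$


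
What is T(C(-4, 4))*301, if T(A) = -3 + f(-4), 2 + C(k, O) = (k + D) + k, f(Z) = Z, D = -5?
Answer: -2107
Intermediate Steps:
C(k, O) = -7 + 2*k (C(k, O) = -2 + ((k - 5) + k) = -2 + ((-5 + k) + k) = -2 + (-5 + 2*k) = -7 + 2*k)
T(A) = -7 (T(A) = -3 - 4 = -7)
T(C(-4, 4))*301 = -7*301 = -2107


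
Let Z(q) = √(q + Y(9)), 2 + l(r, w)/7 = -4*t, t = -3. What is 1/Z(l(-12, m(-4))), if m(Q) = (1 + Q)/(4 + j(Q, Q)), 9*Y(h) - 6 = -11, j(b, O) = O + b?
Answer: 3/25 ≈ 0.12000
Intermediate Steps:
Y(h) = -5/9 (Y(h) = ⅔ + (⅑)*(-11) = ⅔ - 11/9 = -5/9)
m(Q) = (1 + Q)/(4 + 2*Q) (m(Q) = (1 + Q)/(4 + (Q + Q)) = (1 + Q)/(4 + 2*Q))
l(r, w) = 70 (l(r, w) = -14 + 7*(-4*(-3)) = -14 + 7*12 = -14 + 84 = 70)
Z(q) = √(-5/9 + q) (Z(q) = √(q - 5/9) = √(-5/9 + q))
1/Z(l(-12, m(-4))) = 1/(√(-5 + 9*70)/3) = 1/(√(-5 + 630)/3) = 1/(√625/3) = 1/((⅓)*25) = 1/(25/3) = 3/25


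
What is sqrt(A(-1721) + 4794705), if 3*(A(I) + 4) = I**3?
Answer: 19*I*sqrt(42240534)/3 ≈ 41162.0*I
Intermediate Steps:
A(I) = -4 + I**3/3
sqrt(A(-1721) + 4794705) = sqrt((-4 + (1/3)*(-1721)**3) + 4794705) = sqrt((-4 + (1/3)*(-5097328361)) + 4794705) = sqrt((-4 - 5097328361/3) + 4794705) = sqrt(-5097328373/3 + 4794705) = sqrt(-5082944258/3) = 19*I*sqrt(42240534)/3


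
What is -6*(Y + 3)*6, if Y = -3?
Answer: 0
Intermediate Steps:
-6*(Y + 3)*6 = -6*(-3 + 3)*6 = -6*0*6 = 0*6 = 0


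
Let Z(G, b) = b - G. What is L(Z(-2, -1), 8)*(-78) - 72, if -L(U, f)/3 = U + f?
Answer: 2034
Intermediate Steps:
L(U, f) = -3*U - 3*f (L(U, f) = -3*(U + f) = -3*U - 3*f)
L(Z(-2, -1), 8)*(-78) - 72 = (-3*(-1 - 1*(-2)) - 3*8)*(-78) - 72 = (-3*(-1 + 2) - 24)*(-78) - 72 = (-3*1 - 24)*(-78) - 72 = (-3 - 24)*(-78) - 72 = -27*(-78) - 72 = 2106 - 72 = 2034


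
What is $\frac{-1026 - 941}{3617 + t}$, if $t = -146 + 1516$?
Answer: $- \frac{1967}{4987} \approx -0.39443$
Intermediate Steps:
$t = 1370$
$\frac{-1026 - 941}{3617 + t} = \frac{-1026 - 941}{3617 + 1370} = - \frac{1967}{4987}$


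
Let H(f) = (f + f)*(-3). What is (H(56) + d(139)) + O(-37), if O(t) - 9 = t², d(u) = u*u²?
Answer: 2686661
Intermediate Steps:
d(u) = u³
H(f) = -6*f (H(f) = (2*f)*(-3) = -6*f)
O(t) = 9 + t²
(H(56) + d(139)) + O(-37) = (-6*56 + 139³) + (9 + (-37)²) = (-336 + 2685619) + (9 + 1369) = 2685283 + 1378 = 2686661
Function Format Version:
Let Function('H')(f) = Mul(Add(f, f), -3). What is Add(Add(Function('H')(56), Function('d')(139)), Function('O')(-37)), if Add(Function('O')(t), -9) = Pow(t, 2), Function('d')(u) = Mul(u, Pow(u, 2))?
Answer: 2686661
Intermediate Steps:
Function('d')(u) = Pow(u, 3)
Function('H')(f) = Mul(-6, f) (Function('H')(f) = Mul(Mul(2, f), -3) = Mul(-6, f))
Function('O')(t) = Add(9, Pow(t, 2))
Add(Add(Function('H')(56), Function('d')(139)), Function('O')(-37)) = Add(Add(Mul(-6, 56), Pow(139, 3)), Add(9, Pow(-37, 2))) = Add(Add(-336, 2685619), Add(9, 1369)) = Add(2685283, 1378) = 2686661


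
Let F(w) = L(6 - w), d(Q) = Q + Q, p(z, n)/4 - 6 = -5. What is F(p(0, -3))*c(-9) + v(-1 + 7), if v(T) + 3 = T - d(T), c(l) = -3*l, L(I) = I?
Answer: 45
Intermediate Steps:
p(z, n) = 4 (p(z, n) = 24 + 4*(-5) = 24 - 20 = 4)
d(Q) = 2*Q
F(w) = 6 - w
v(T) = -3 - T (v(T) = -3 + (T - 2*T) = -3 - T)
F(p(0, -3))*c(-9) + v(-1 + 7) = (6 - 1*4)*(-3*(-9)) + (-3 - (-1 + 7)) = (6 - 4)*27 + (-3 - 1*6) = 2*27 + (-3 - 6) = 54 - 9 = 45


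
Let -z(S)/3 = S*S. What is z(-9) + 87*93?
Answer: 7848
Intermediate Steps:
z(S) = -3*S² (z(S) = -3*S*S = -3*S²)
z(-9) + 87*93 = -3*(-9)² + 87*93 = -3*81 + 8091 = -243 + 8091 = 7848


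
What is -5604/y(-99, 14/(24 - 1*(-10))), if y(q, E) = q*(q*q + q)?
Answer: 934/160083 ≈ 0.0058345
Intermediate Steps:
y(q, E) = q*(q + q²) (y(q, E) = q*(q² + q) = q*(q + q²))
-5604/y(-99, 14/(24 - 1*(-10))) = -5604*1/(9801*(1 - 99)) = -5604/(9801*(-98)) = -5604/(-960498) = -5604*(-1/960498) = 934/160083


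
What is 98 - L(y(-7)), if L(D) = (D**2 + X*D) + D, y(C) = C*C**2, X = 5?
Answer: -115493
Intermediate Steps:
y(C) = C**3
L(D) = D**2 + 6*D (L(D) = (D**2 + 5*D) + D = D**2 + 6*D)
98 - L(y(-7)) = 98 - (-7)**3*(6 + (-7)**3) = 98 - (-343)*(6 - 343) = 98 - (-343)*(-337) = 98 - 1*115591 = 98 - 115591 = -115493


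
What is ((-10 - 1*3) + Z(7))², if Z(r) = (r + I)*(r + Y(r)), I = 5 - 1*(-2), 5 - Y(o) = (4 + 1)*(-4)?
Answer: 189225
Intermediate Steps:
Y(o) = 25 (Y(o) = 5 - (4 + 1)*(-4) = 5 - 5*(-4) = 5 - 1*(-20) = 5 + 20 = 25)
I = 7 (I = 5 + 2 = 7)
Z(r) = (7 + r)*(25 + r) (Z(r) = (r + 7)*(r + 25) = (7 + r)*(25 + r))
((-10 - 1*3) + Z(7))² = ((-10 - 1*3) + (175 + 7² + 32*7))² = ((-10 - 3) + (175 + 49 + 224))² = (-13 + 448)² = 435² = 189225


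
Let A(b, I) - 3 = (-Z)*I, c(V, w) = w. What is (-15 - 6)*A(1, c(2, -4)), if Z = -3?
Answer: 189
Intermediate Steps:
A(b, I) = 3 + 3*I (A(b, I) = 3 + (-1*(-3))*I = 3 + 3*I)
(-15 - 6)*A(1, c(2, -4)) = (-15 - 6)*(3 + 3*(-4)) = -21*(3 - 12) = -21*(-9) = 189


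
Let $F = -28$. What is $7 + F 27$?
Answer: $-749$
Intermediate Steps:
$7 + F 27 = 7 - 756 = -749$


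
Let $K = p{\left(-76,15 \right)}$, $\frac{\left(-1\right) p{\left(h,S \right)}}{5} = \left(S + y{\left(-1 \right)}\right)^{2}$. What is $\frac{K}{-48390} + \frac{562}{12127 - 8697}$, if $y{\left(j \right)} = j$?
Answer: $\frac{1527829}{8298885} \approx 0.1841$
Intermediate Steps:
$p{\left(h,S \right)} = - 5 \left(-1 + S\right)^{2}$ ($p{\left(h,S \right)} = - 5 \left(S - 1\right)^{2} = - 5 \left(-1 + S\right)^{2}$)
$K = -980$ ($K = - 5 \left(-1 + 15\right)^{2} = - 5 \cdot 14^{2} = \left(-5\right) 196 = -980$)
$\frac{K}{-48390} + \frac{562}{12127 - 8697} = - \frac{980}{-48390} + \frac{562}{12127 - 8697} = \left(-980\right) \left(- \frac{1}{48390}\right) + \frac{562}{3430} = \frac{98}{4839} + 562 \cdot \frac{1}{3430} = \frac{98}{4839} + \frac{281}{1715} = \frac{1527829}{8298885}$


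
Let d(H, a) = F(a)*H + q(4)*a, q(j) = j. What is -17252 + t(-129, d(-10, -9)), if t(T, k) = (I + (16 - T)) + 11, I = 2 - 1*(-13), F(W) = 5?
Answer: -17081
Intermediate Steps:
d(H, a) = 4*a + 5*H (d(H, a) = 5*H + 4*a = 4*a + 5*H)
I = 15 (I = 2 + 13 = 15)
t(T, k) = 42 - T (t(T, k) = (15 + (16 - T)) + 11 = (31 - T) + 11 = 42 - T)
-17252 + t(-129, d(-10, -9)) = -17252 + (42 - 1*(-129)) = -17252 + (42 + 129) = -17252 + 171 = -17081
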